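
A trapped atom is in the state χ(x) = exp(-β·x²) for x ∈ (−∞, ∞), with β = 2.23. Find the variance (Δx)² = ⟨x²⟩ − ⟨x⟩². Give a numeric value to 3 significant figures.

0.112

Compute ⟨x⟩ and ⟨x²⟩ separately, then (Δx)² = ⟨x²⟩ − ⟨x⟩².
Gaussian moments: ∫x^(2j)·e^(−2βx²) dx = (2j−1)!!/(4β)^j · √(π/(2β)), odd powers integrate to 0; here √(π/(2β)) = 0.83928.
Normalization: ∫|χ|² dx = 0.83928.
⟨x⟩ = 0.0000 and ⟨x²⟩ = 0.11211.
(Δx)² = 0.11211 − (0.0000)² = 0.11211.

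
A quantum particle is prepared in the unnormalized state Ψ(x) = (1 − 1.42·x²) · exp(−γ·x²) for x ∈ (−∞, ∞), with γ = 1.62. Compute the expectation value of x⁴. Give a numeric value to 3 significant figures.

0.0495

⟨x⁴⟩ = ∫ x⁴·|Ψ|² dx / ∫|Ψ|² dx (integrals over the domain).
Expand each integrand as polynomial × e^(−2γx²) and use ∫x^(2j)·e^(−2γx²) dx = (2j−1)!!/(4γ)^j · √(π/(2γ)), odd powers → 0; here √(π/(2γ)) = 0.98470.
State is unnormalized: ∫|Ψ|² dx = 0.69499, and ∫Ψ*·x⁴·Ψ dx = 0.034427, so ⟨x⁴⟩ = 0.034427 / 0.69499.
⟨x⁴⟩ = 0.049536.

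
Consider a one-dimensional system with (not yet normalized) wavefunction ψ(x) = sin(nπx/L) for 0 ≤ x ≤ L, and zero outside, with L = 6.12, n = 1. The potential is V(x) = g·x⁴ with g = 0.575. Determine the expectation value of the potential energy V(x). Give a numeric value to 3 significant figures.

92.0

⟨V⟩ = ∫ V(x)·|ψ|² dx / ∫|ψ|² dx.
With sin²θ = (1 − cos2θ)/2 on 0 ≤ x ≤ L: ∫sin²(nπx/L) dx = L/2, ∫x·sin²(nπx/L) dx = L²/4, ∫x²·sin²(nπx/L) dx = L³·(1/6 − 1/(4n²π²)); higher powers xᵏ the same way, integrating xᵏ·cos(2nπx/L) by parts.
State is unnormalized: ∫|ψ|² dx = 3.0600, and ∫ψ*·V(x)·ψ dx = 281.58, so ⟨V⟩ = 281.58 / 3.0600.
⟨V⟩ = 92.018.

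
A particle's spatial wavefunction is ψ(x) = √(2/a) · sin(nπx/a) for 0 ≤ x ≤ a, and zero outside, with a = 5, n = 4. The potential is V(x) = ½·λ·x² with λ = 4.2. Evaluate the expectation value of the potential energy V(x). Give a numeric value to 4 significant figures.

17.33

⟨V⟩ = ∫ V(x)·|ψ|² dx.
With sin²θ = (1 − cos2θ)/2 on 0 ≤ x ≤ a: ∫sin²(nπx/a) dx = a/2, ∫x·sin²(nπx/a) dx = a²/4, ∫x²·sin²(nπx/a) dx = a³·(1/6 − 1/(4n²π²)); higher powers xᵏ the same way, integrating xᵏ·cos(2nπx/a) by parts.
⟨V⟩ = 17.334.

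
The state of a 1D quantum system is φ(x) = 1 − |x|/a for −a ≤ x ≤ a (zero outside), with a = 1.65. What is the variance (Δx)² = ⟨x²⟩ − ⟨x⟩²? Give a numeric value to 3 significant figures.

0.272

Compute ⟨x⟩ and ⟨x²⟩ separately, then (Δx)² = ⟨x²⟩ − ⟨x⟩².
φ is even, so ∫ over [−a, a] = 2∫₀ᵃ with φ = 1 − x/a there: ∫₀ᵃ (1 − x/a)² dx = a/3, ∫₀ᵃ x²(1 − x/a)² dx = a³/30, ∫₀ᵃ x⁴(1 − x/a)² dx = a⁵/105.
Normalization: ∫|φ|² dx = 1.1000.
⟨x⟩ = 0.0000 and ⟨x²⟩ = 0.27225.
(Δx)² = 0.27225 − (0.0000)² = 0.27225.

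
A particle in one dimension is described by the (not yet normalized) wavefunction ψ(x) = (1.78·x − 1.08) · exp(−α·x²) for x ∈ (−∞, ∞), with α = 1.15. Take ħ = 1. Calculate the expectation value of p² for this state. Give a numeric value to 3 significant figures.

2.00

p² ψ = −ħ² d²ψ/dx²; ⟨p²⟩ = −ħ² ∫ ψ*·ψ'' dx / ∫|ψ|² dx.
Expand each integrand as polynomial × e^(−2αx²) and use ∫x^(2j)·e^(−2αx²) dx = (2j−1)!!/(4α)^j · √(π/(2α)), odd powers → 0; here √(π/(2α)) = 1.1687. Differentiate with the product rule, d/dx e^(−αx²) = −2αx·e^(−αx²).
State is unnormalized: ∫|ψ|² dx = 2.1682, and ∫ψ*·(−ħ² ψ'') dx = 4.3449, so ⟨p²⟩ = 4.3449 / 2.1682.
⟨p²⟩ = 2.0039.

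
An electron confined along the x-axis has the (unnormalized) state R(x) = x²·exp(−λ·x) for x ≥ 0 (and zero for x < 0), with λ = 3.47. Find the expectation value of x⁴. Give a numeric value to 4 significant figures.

0.7242

⟨x⁴⟩ = ∫ x⁴·|R|² dx / ∫|R|² dx (integrals over the domain).
Every integrand reduces to terms xʲ·e^(−2λx) on [0, ∞); use ∫₀^∞ xʲ·e^(−2λx) dx = j!/(2λ)^(j+1).
State is unnormalized: ∫|R|² dx = 0.0014908, and ∫R*·x⁴·R dx = 0.0010797, so ⟨x⁴⟩ = 0.0010797 / 0.0014908.
⟨x⁴⟩ = 0.72422.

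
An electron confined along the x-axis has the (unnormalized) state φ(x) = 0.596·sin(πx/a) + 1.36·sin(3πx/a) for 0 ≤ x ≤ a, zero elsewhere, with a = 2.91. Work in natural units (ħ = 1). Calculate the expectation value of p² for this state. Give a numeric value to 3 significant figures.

p² φ = −ħ² d²φ/dx²; ⟨p²⟩ = −ħ² ∫ φ*·φ'' dx / ∫|φ|² dx.
d²/dx² sin(jπx/a) = −(jπ/a)²·sin(jπx/a); on 0 ≤ x ≤ a, ∫sin²(jπx/a) dx = a/2 and ∫sin(jπx/a)·sin(lπx/a) dx = 0 for j ≠ l, so only diagonal terms survive in ∫|φ|² and ∫φ·φ″; ∫φ·φ′ dx = [φ²/2] between the walls = 0.
State is unnormalized: ∫|φ|² dx = 3.2080, and ∫φ*·(−ħ² φ'') dx = 28.831, so ⟨p²⟩ = 28.831 / 3.2080.
⟨p²⟩ = 8.9873.

8.99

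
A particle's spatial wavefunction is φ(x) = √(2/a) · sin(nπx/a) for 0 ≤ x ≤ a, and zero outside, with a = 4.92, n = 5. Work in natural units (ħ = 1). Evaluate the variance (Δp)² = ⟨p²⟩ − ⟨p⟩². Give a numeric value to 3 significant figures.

10.2

Compute ⟨p⟩ and ⟨p²⟩ separately; (Δp)² = ⟨p²⟩ − ⟨p⟩².
d/dx sin(nπx/a) = (nπ/a)·cos(nπx/a) and d²/dx² sin(nπx/a) = −(nπ/a)²·sin(nπx/a); on 0 ≤ x ≤ a, ∫sin²(nπx/a) dx = a/2 and ∫sin(nπx/a)·cos(nπx/a) dx = 0.
⟨p⟩ = 0.0000 and ⟨p²⟩ = 10.193.
(Δp)² = 10.193 − (0.0000)² = 10.193.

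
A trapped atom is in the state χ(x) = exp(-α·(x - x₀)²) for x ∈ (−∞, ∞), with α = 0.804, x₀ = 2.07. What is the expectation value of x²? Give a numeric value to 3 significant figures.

4.60

⟨x²⟩ = ∫ x²·|χ|² dx / ∫|χ|² dx (integrals over the domain).
Gaussian moments (u = x − x₀): ∫u^(2j)·e^(−2αu²) du = (2j−1)!!/(4α)^j · √(π/(2α)), odd powers integrate to 0; here √(π/(2α)) = 1.3978.
State is unnormalized: ∫|χ|² dx = 1.3978, and ∫χ*·x²·χ dx = 6.4239, so ⟨x²⟩ = 6.4239 / 1.3978.
⟨x²⟩ = 4.5958.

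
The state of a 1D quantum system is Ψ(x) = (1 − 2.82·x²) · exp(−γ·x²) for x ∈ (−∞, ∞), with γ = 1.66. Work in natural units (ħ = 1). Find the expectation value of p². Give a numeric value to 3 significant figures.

p² Ψ = −ħ² d²Ψ/dx²; ⟨p²⟩ = −ħ² ∫ Ψ*·Ψ'' dx / ∫|Ψ|² dx.
Expand each integrand as polynomial × e^(−2γx²) and use ∫x^(2j)·e^(−2γx²) dx = (2j−1)!!/(4γ)^j · √(π/(2γ)), odd powers → 0; here √(π/(2γ)) = 0.97276. Differentiate with the product rule, d/dx e^(−γx²) = −2γx·e^(−γx²).
State is unnormalized: ∫|Ψ|² dx = 0.67287, and ∫Ψ*·(−ħ² Ψ'') dx = 5.0252, so ⟨p²⟩ = 5.0252 / 0.67287.
⟨p²⟩ = 7.4683.

7.47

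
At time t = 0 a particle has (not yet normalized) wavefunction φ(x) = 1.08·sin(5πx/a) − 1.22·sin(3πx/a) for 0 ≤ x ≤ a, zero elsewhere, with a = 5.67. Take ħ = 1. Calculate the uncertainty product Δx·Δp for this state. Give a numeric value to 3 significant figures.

2.26

Δx = √(⟨x²⟩−⟨x⟩²), Δp = √(⟨p²⟩−⟨p⟩²).
On 0 ≤ x ≤ a (j ≠ l): ∫sin²(jπx/a) dx = a/2, ∫sin(jπx/a)·sin(lπx/a) dx = 0; diagonal moments ∫x·sin²(jπx/a) dx = a²/4, ∫x²·sin²(jπx/a) dx = a³·(1/6 − 1/(4j²π²)); cross terms ∫x·sin(jπx/a)·sin(lπx/a) dx = 0 for j + l even and −4jla²/(π²(j² − l²)²) for j + l odd, ∫x²·sin(jπx/a)·sin(lπx/a) dx = (−1)^(j+l)·4jla³/(π²(j² − l²)²); higher powers the same way via product-to-sum and parts. d²/dx² sin(jπx/a) = −(jπ/a)²·sin(jπx/a); on 0 ≤ x ≤ a, ∫sin²(jπx/a) dx = a/2 and ∫sin(jπx/a)·sin(lπx/a) dx = 0 for j ≠ l, so only diagonal terms survive in ∫|φ|² and ∫φ·φ″; ∫φ·φ′ dx = [φ²/2] between the walls = 0.
Normalization: ∫|φ|² dx = 7.5264.
⟨x⟩ = 2.8350, ⟨x²⟩ = 9.0706 ⇒ Δx = 1.0166.
⟨p⟩ = 0.0000, ⟨p²⟩ = 4.9211 ⇒ Δp = 2.2183.
Δx·Δp = 2.2551.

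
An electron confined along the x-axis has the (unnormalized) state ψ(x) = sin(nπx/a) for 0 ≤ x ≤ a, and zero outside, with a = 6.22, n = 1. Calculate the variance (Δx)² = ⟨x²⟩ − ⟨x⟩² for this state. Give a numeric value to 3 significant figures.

1.26

Compute ⟨x⟩ and ⟨x²⟩ separately, then (Δx)² = ⟨x²⟩ − ⟨x⟩².
With sin²θ = (1 − cos2θ)/2 on 0 ≤ x ≤ a: ∫sin²(nπx/a) dx = a/2, ∫x·sin²(nπx/a) dx = a²/4, ∫x²·sin²(nπx/a) dx = a³·(1/6 − 1/(4n²π²)); higher powers xᵏ the same way, integrating xᵏ·cos(2nπx/a) by parts.
Normalization: ∫|ψ|² dx = 3.1100.
⟨x⟩ = 3.1100 and ⟨x²⟩ = 10.936.
(Δx)² = 10.936 − (3.1100)² = 1.2641.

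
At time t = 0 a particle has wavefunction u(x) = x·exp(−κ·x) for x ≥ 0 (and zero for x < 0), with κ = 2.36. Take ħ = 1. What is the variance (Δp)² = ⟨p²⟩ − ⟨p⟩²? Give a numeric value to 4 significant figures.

Compute ⟨p⟩ and ⟨p²⟩ separately; (Δp)² = ⟨p²⟩ − ⟨p⟩².
Differentiate x·exp(−κ·x) with the product rule; every integrand then reduces to terms xʲ·e^(−2κx) on [0, ∞), with ∫₀^∞ xʲ·e^(−2κx) dx = j!/(2κ)^(j+1).
Normalization: ∫|u|² dx = 0.019020.
⟨p⟩ = 0.0000 and ⟨p²⟩ = 5.5696.
(Δp)² = 5.5696 − (0.0000)² = 5.5696.

5.570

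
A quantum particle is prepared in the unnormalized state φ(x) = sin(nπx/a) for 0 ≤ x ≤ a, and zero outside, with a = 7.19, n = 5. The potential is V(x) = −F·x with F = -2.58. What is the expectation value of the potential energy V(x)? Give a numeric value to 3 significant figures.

9.28

⟨V⟩ = ∫ V(x)·|φ|² dx / ∫|φ|² dx.
With sin²θ = (1 − cos2θ)/2 on 0 ≤ x ≤ a: ∫sin²(nπx/a) dx = a/2, ∫x·sin²(nπx/a) dx = a²/4, ∫x²·sin²(nπx/a) dx = a³·(1/6 − 1/(4n²π²)); higher powers xᵏ the same way, integrating xᵏ·cos(2nπx/a) by parts.
State is unnormalized: ∫|φ|² dx = 3.5950, and ∫φ*·V(x)·φ dx = 33.344, so ⟨V⟩ = 33.344 / 3.5950.
⟨V⟩ = 9.2751.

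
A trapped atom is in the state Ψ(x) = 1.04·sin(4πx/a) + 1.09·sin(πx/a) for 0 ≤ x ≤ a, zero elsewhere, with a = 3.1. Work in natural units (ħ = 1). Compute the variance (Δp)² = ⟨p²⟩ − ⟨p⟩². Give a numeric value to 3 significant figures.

8.37

Compute ⟨p⟩ and ⟨p²⟩ separately; (Δp)² = ⟨p²⟩ − ⟨p⟩².
d²/dx² sin(jπx/a) = −(jπ/a)²·sin(jπx/a); on 0 ≤ x ≤ a, ∫sin²(jπx/a) dx = a/2 and ∫sin(jπx/a)·sin(lπx/a) dx = 0 for j ≠ l, so only diagonal terms survive in ∫|Ψ|² and ∫Ψ·Ψ″; ∫Ψ·Ψ′ dx = [Ψ²/2] between the walls = 0.
Normalization: ∫|Ψ|² dx = 3.5180.
⟨p⟩ = 0.0000 and ⟨p²⟩ = 8.3682.
(Δp)² = 8.3682 − (0.0000)² = 8.3682.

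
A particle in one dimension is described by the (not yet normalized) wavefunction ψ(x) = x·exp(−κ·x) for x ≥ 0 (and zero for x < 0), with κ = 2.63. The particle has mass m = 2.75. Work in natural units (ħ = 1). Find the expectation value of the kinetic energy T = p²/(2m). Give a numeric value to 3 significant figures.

T = −(ħ²/2m) d²/dx², so ⟨T⟩ = −(ħ²/2m) ∫ ψ*·ψ'' dx / ∫|ψ|² dx; with m = 2.75.
Differentiate x·exp(−κ·x) with the product rule; every integrand then reduces to terms xʲ·e^(−2κx) on [0, ∞), with ∫₀^∞ xʲ·e^(−2κx) dx = j!/(2κ)^(j+1).
State is unnormalized: ∫|ψ|² dx = 0.013743, and ∫ψ*·(−ħ²/2m · ψ'') dx = 0.017283, so ⟨T⟩ = 0.017283 / 0.013743.
⟨T⟩ = 1.2576.

1.26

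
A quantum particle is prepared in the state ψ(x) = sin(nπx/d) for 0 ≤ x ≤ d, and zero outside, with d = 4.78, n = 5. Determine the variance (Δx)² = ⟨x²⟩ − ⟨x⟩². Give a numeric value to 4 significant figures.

1.858

Compute ⟨x⟩ and ⟨x²⟩ separately, then (Δx)² = ⟨x²⟩ − ⟨x⟩².
With sin²θ = (1 − cos2θ)/2 on 0 ≤ x ≤ d: ∫sin²(nπx/d) dx = d/2, ∫x·sin²(nπx/d) dx = d²/4, ∫x²·sin²(nπx/d) dx = d³·(1/6 − 1/(4n²π²)); higher powers xᵏ the same way, integrating xᵏ·cos(2nπx/d) by parts.
Normalization: ∫|ψ|² dx = 2.3900.
⟨x⟩ = 2.3900 and ⟨x²⟩ = 7.5698.
(Δx)² = 7.5698 − (2.3900)² = 1.8577.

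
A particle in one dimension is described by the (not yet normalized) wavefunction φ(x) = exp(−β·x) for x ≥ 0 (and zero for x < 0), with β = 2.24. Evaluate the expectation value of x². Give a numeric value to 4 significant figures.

⟨x²⟩ = ∫ x²·|φ|² dx / ∫|φ|² dx (integrals over the domain).
Every integrand reduces to terms xʲ·e^(−2βx) on [0, ∞); use ∫₀^∞ xʲ·e^(−2βx) dx = j!/(2β)^(j+1).
State is unnormalized: ∫|φ|² dx = 0.22321, and ∫φ*·x²·φ dx = 0.022243, so ⟨x²⟩ = 0.022243 / 0.22321.
⟨x²⟩ = 0.099649.

0.09965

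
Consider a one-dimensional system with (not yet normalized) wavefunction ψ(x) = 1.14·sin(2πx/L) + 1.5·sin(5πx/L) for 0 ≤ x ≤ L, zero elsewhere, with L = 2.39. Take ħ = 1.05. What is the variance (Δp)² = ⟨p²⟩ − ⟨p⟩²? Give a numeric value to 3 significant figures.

Compute ⟨p⟩ and ⟨p²⟩ separately; (Δp)² = ⟨p²⟩ − ⟨p⟩².
d²/dx² sin(jπx/L) = −(jπ/L)²·sin(jπx/L); on 0 ≤ x ≤ L, ∫sin²(jπx/L) dx = L/2 and ∫sin(jπx/L)·sin(lπx/L) dx = 0 for j ≠ l, so only diagonal terms survive in ∫|ψ|² and ∫ψ·ψ″; ∫ψ·ψ′ dx = [ψ²/2] between the walls = 0.
Normalization: ∫|ψ|² dx = 4.2418.
⟨p⟩ = 0.0000 and ⟨p²⟩ = 32.977.
(Δp)² = 32.977 − (0.0000)² = 32.977.

33.0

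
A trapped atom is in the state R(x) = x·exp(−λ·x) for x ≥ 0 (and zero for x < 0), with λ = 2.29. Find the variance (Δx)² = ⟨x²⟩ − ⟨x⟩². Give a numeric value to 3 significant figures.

0.143

Compute ⟨x⟩ and ⟨x²⟩ separately, then (Δx)² = ⟨x²⟩ − ⟨x⟩².
Every integrand reduces to terms xʲ·e^(−2λx) on [0, ∞); use ∫₀^∞ xʲ·e^(−2λx) dx = j!/(2λ)^(j+1).
Normalization: ∫|R|² dx = 0.020818.
⟨x⟩ = 0.65502 and ⟨x²⟩ = 0.57207.
(Δx)² = 0.57207 − (0.65502)² = 0.14302.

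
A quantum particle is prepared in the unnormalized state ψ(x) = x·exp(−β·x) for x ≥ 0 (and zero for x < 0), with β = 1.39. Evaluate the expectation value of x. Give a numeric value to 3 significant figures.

⟨x⟩ = ∫ x·|ψ|² dx / ∫|ψ|² dx (integrals over the domain).
Every integrand reduces to terms xʲ·e^(−2βx) on [0, ∞); use ∫₀^∞ xʲ·e^(−2βx) dx = j!/(2β)^(j+1).
State is unnormalized: ∫|ψ|² dx = 0.093088, and ∫ψ*·x·ψ dx = 0.10046, so ⟨x⟩ = 0.10046 / 0.093088.
⟨x⟩ = 1.0791.

1.08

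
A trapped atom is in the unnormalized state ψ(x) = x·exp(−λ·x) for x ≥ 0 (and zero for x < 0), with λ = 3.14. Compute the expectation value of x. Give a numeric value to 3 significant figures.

⟨x⟩ = ∫ x·|ψ|² dx / ∫|ψ|² dx (integrals over the domain).
Every integrand reduces to terms xʲ·e^(−2λx) on [0, ∞); use ∫₀^∞ xʲ·e^(−2λx) dx = j!/(2λ)^(j+1).
State is unnormalized: ∫|ψ|² dx = 0.0080752, and ∫ψ*·x·ψ dx = 0.0038576, so ⟨x⟩ = 0.0038576 / 0.0080752.
⟨x⟩ = 0.47771.

0.478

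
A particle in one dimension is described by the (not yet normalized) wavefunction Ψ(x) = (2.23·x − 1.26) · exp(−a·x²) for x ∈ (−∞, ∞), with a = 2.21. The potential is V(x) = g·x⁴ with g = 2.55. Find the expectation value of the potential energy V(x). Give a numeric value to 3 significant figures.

0.200

⟨V⟩ = ∫ V(x)·|Ψ|² dx / ∫|Ψ|² dx.
Expand each integrand as polynomial × e^(−2ax²) and use ∫x^(2j)·e^(−2ax²) dx = (2j−1)!!/(4a)^j · √(π/(2a)), odd powers → 0; here √(π/(2a)) = 0.84307.
State is unnormalized: ∫|Ψ|² dx = 1.8127, and ∫Ψ*·V(x)·Ψ dx = 0.36317, so ⟨V⟩ = 0.36317 / 1.8127.
⟨V⟩ = 0.20034.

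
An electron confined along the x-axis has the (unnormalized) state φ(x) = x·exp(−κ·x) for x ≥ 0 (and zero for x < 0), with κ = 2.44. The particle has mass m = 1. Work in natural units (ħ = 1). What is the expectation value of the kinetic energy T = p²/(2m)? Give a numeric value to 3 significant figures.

T = −(ħ²/2m) d²/dx², so ⟨T⟩ = −(ħ²/2m) ∫ φ*·φ'' dx / ∫|φ|² dx; with m = 1.
Differentiate x·exp(−κ·x) with the product rule; every integrand then reduces to terms xʲ·e^(−2κx) on [0, ∞), with ∫₀^∞ xʲ·e^(−2κx) dx = j!/(2κ)^(j+1).
State is unnormalized: ∫|φ|² dx = 0.017210, and ∫φ*·(−ħ²/2m · φ'') dx = 0.051230, so ⟨T⟩ = 0.051230 / 0.017210.
⟨T⟩ = 2.9768.

2.98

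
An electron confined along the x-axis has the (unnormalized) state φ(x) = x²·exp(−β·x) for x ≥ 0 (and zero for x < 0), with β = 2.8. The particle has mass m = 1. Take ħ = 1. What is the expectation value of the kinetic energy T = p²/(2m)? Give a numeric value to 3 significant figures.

T = −(ħ²/2m) d²/dx², so ⟨T⟩ = −(ħ²/2m) ∫ φ*·φ'' dx / ∫|φ|² dx; with m = 1.
Differentiate x²·exp(−β·x) with the product rule; every integrand then reduces to terms xʲ·e^(−2βx) on [0, ∞), with ∫₀^∞ xʲ·e^(−2βx) dx = j!/(2β)^(j+1).
State is unnormalized: ∫|φ|² dx = 0.0043578, and ∫φ*·(−ħ²/2m · φ'') dx = 0.0056942, so ⟨T⟩ = 0.0056942 / 0.0043578.
⟨T⟩ = 1.3067.

1.31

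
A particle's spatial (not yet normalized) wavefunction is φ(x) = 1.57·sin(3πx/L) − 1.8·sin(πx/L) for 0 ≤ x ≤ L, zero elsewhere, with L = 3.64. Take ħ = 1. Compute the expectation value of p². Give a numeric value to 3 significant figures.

p² φ = −ħ² d²φ/dx²; ⟨p²⟩ = −ħ² ∫ φ*·φ'' dx / ∫|φ|² dx.
d²/dx² sin(jπx/L) = −(jπ/L)²·sin(jπx/L); on 0 ≤ x ≤ L, ∫sin²(jπx/L) dx = L/2 and ∫sin(jπx/L)·sin(lπx/L) dx = 0 for j ≠ l, so only diagonal terms survive in ∫|φ|² and ∫φ·φ″; ∫φ·φ′ dx = [φ²/2] between the walls = 0.
State is unnormalized: ∫|φ|² dx = 10.383, and ∫φ*·(−ħ² φ'') dx = 34.468, so ⟨p²⟩ = 34.468 / 10.383.
⟨p²⟩ = 3.3197.

3.32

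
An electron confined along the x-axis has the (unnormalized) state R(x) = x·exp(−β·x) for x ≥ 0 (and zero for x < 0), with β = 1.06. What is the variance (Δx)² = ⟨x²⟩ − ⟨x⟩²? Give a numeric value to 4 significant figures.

0.6675

Compute ⟨x⟩ and ⟨x²⟩ separately, then (Δx)² = ⟨x²⟩ − ⟨x⟩².
Every integrand reduces to terms xʲ·e^(−2βx) on [0, ∞); use ∫₀^∞ xʲ·e^(−2βx) dx = j!/(2β)^(j+1).
Normalization: ∫|R|² dx = 0.20990.
⟨x⟩ = 1.4151 and ⟨x²⟩ = 2.6700.
(Δx)² = 2.6700 − (1.4151)² = 0.66750.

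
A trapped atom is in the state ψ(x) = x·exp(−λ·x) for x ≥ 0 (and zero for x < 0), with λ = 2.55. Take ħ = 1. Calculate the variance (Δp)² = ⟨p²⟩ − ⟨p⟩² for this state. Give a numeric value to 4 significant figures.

Compute ⟨p⟩ and ⟨p²⟩ separately; (Δp)² = ⟨p²⟩ − ⟨p⟩².
Differentiate x·exp(−λ·x) with the product rule; every integrand then reduces to terms xʲ·e^(−2λx) on [0, ∞), with ∫₀^∞ xʲ·e^(−2λx) dx = j!/(2λ)^(j+1).
Normalization: ∫|ψ|² dx = 0.015077.
⟨p⟩ = 0.0000 and ⟨p²⟩ = 6.5025.
(Δp)² = 6.5025 − (0.0000)² = 6.5025.

6.503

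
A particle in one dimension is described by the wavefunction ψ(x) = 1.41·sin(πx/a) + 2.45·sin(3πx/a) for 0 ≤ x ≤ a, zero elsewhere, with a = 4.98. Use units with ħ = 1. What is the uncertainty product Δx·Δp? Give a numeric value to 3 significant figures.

Δx = √(⟨x²⟩−⟨x⟩²), Δp = √(⟨p²⟩−⟨p⟩²).
On 0 ≤ x ≤ a (j ≠ l): ∫sin²(jπx/a) dx = a/2, ∫sin(jπx/a)·sin(lπx/a) dx = 0; diagonal moments ∫x·sin²(jπx/a) dx = a²/4, ∫x²·sin²(jπx/a) dx = a³·(1/6 − 1/(4j²π²)); cross terms ∫x·sin(jπx/a)·sin(lπx/a) dx = 0 for j + l even and −4jla²/(π²(j² − l²)²) for j + l odd, ∫x²·sin(jπx/a)·sin(lπx/a) dx = (−1)^(j+l)·4jla³/(π²(j² − l²)²); higher powers the same way via product-to-sum and parts. d²/dx² sin(jπx/a) = −(jπ/a)²·sin(jπx/a); on 0 ≤ x ≤ a, ∫sin²(jπx/a) dx = a/2 and ∫sin(jπx/a)·sin(lπx/a) dx = 0 for j ≠ l, so only diagonal terms survive in ∫|ψ|² and ∫ψ·ψ″; ∫ψ·ψ′ dx = [ψ²/2] between the walls = 0.
Normalization: ∫|ψ|² dx = 19.897.
⟨x⟩ = 2.4900, ⟨x²⟩ = 8.6641 ⇒ Δx = 1.5697.
⟨p⟩ = 0.0000, ⟨p²⟩ = 2.7895 ⇒ Δp = 1.6702.
Δx·Δp = 2.6217.

2.62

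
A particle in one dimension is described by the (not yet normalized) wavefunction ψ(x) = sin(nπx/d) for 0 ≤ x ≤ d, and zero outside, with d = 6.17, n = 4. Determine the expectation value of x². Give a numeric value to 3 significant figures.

12.6

⟨x²⟩ = ∫ x²·|ψ|² dx / ∫|ψ|² dx (integrals over the domain).
With sin²θ = (1 − cos2θ)/2 on 0 ≤ x ≤ d: ∫sin²(nπx/d) dx = d/2, ∫x·sin²(nπx/d) dx = d²/4, ∫x²·sin²(nπx/d) dx = d³·(1/6 − 1/(4n²π²)); higher powers xᵏ the same way, integrating xᵏ·cos(2nπx/d) by parts.
State is unnormalized: ∫|ψ|² dx = 3.0850, and ∫ψ*·x²·ψ dx = 38.776, so ⟨x²⟩ = 38.776 / 3.0850.
⟨x²⟩ = 12.569.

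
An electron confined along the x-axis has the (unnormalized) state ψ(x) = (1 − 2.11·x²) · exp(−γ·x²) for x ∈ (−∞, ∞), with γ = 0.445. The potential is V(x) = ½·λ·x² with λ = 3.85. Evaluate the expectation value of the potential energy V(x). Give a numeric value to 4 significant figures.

5.689

⟨V⟩ = ∫ V(x)·|ψ|² dx / ∫|ψ|² dx.
Expand each integrand as polynomial × e^(−2γx²) and use ∫x^(2j)·e^(−2γx²) dx = (2j−1)!!/(4γ)^j · √(π/(2γ)), odd powers → 0; here √(π/(2γ)) = 1.8788.
State is unnormalized: ∫|ψ|² dx = 5.3446, and ∫ψ*·V(x)·ψ dx = 30.407, so ⟨V⟩ = 30.407 / 5.3446.
⟨V⟩ = 5.6892.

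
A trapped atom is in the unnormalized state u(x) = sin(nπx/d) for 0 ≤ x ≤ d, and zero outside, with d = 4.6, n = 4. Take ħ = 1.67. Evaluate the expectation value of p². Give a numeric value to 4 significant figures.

p² u = −ħ² d²u/dx²; ⟨p²⟩ = −ħ² ∫ u*·u'' dx / ∫|u|² dx.
d/dx sin(nπx/d) = (nπ/d)·cos(nπx/d) and d²/dx² sin(nπx/d) = −(nπ/d)²·sin(nπx/d); on 0 ≤ x ≤ d, ∫sin²(nπx/d) dx = d/2 and ∫sin(nπx/d)·cos(nπx/d) dx = 0.
State is unnormalized: ∫|u|² dx = 2.3000, and ∫u*·(−ħ² u'') dx = 47.870, so ⟨p²⟩ = 47.870 / 2.3000.
⟨p²⟩ = 20.813.

20.81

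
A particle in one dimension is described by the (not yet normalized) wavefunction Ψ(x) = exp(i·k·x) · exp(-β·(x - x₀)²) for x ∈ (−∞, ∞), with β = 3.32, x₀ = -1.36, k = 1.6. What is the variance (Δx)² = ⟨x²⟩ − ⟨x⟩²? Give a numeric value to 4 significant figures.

0.07530

Compute ⟨x⟩ and ⟨x²⟩ separately, then (Δx)² = ⟨x²⟩ − ⟨x⟩².
Gaussian moments (u = x − x₀): ∫u^(2j)·e^(−2βu²) du = (2j−1)!!/(4β)^j · √(π/(2β)), odd powers integrate to 0; here √(π/(2β)) = 0.68785.
Normalization: ∫|Ψ|² dx = 0.68785.
⟨x⟩ = -1.3600 and ⟨x²⟩ = 1.9249.
(Δx)² = 1.9249 − (-1.3600)² = 0.075301.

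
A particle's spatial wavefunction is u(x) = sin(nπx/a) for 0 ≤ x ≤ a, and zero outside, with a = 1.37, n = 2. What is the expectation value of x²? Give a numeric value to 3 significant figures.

⟨x²⟩ = ∫ x²·|u|² dx / ∫|u|² dx (integrals over the domain).
With sin²θ = (1 − cos2θ)/2 on 0 ≤ x ≤ a: ∫sin²(nπx/a) dx = a/2, ∫x·sin²(nπx/a) dx = a²/4, ∫x²·sin²(nπx/a) dx = a³·(1/6 − 1/(4n²π²)); higher powers xᵏ the same way, integrating xᵏ·cos(2nπx/a) by parts.
State is unnormalized: ∫|u|² dx = 0.68500, and ∫u*·x²·u dx = 0.41228, so ⟨x²⟩ = 0.41228 / 0.68500.
⟨x²⟩ = 0.60186.

0.602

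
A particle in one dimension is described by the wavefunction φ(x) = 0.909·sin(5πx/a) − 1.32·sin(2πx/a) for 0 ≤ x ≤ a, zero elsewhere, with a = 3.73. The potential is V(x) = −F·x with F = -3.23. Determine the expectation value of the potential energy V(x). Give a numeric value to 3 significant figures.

⟨V⟩ = ∫ V(x)·|φ|² dx / ∫|φ|² dx.
On 0 ≤ x ≤ a (j ≠ l): ∫sin²(jπx/a) dx = a/2, ∫sin(jπx/a)·sin(lπx/a) dx = 0; diagonal moments ∫x·sin²(jπx/a) dx = a²/4, ∫x²·sin²(jπx/a) dx = a³·(1/6 − 1/(4j²π²)); cross terms ∫x·sin(jπx/a)·sin(lπx/a) dx = 0 for j + l even and −4jla²/(π²(j² − l²)²) for j + l odd, ∫x²·sin(jπx/a)·sin(lπx/a) dx = (−1)^(j+l)·4jla³/(π²(j² − l²)²); higher powers the same way via product-to-sum and parts.
State is unnormalized: ∫|φ|² dx = 4.7906, and ∫φ*·V(x)·φ dx = 29.849, so ⟨V⟩ = 29.849 / 4.7906.
⟨V⟩ = 6.2308.

6.23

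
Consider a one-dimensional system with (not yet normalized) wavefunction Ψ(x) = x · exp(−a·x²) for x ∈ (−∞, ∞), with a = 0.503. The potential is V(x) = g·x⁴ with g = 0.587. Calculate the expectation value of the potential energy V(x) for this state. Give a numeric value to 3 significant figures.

⟨V⟩ = ∫ V(x)·|Ψ|² dx / ∫|Ψ|² dx.
Expand each integrand as polynomial × e^(−2ax²) and use ∫x^(2j)·e^(−2ax²) dx = (2j−1)!!/(4a)^j · √(π/(2a)), odd powers → 0; here √(π/(2a)) = 1.7672.
State is unnormalized: ∫|Ψ|² dx = 0.87831, and ∫Ψ*·V(x)·Ψ dx = 1.9104, so ⟨V⟩ = 1.9104 / 0.87831.
⟨V⟩ = 2.1751.

2.18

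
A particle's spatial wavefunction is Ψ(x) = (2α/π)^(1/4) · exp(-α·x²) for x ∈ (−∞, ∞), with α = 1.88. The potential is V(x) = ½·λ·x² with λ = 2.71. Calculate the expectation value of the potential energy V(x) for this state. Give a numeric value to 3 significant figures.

⟨V⟩ = ∫ V(x)·|Ψ|² dx.
Gaussian moments: ∫x^(2j)·e^(−2αx²) dx = (2j−1)!!/(4α)^j · √(π/(2α)), odd powers integrate to 0; here √(π/(2α)) = 0.91407.
⟨V⟩ = 0.18019.

0.180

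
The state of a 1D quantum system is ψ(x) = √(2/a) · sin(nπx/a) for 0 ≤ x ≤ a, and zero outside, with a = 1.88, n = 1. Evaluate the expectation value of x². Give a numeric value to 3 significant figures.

⟨x²⟩ = ∫ x²·|ψ|² dx (integrals over the domain).
With sin²θ = (1 − cos2θ)/2 on 0 ≤ x ≤ a: ∫sin²(nπx/a) dx = a/2, ∫x·sin²(nπx/a) dx = a²/4, ∫x²·sin²(nπx/a) dx = a³·(1/6 − 1/(4n²π²)); higher powers xᵏ the same way, integrating xᵏ·cos(2nπx/a) by parts.
⟨x²⟩ = 0.99908.

0.999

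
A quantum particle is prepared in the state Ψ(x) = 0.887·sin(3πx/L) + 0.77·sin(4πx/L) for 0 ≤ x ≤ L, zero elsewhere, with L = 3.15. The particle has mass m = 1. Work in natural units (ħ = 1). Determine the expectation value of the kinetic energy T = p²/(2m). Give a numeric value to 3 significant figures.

5.97

T = −(ħ²/2m) d²/dx², so ⟨T⟩ = −(ħ²/2m) ∫ Ψ*·Ψ'' dx / ∫|Ψ|² dx; with m = 1.
d²/dx² sin(jπx/L) = −(jπ/L)²·sin(jπx/L); on 0 ≤ x ≤ L, ∫sin²(jπx/L) dx = L/2 and ∫sin(jπx/L)·sin(lπx/L) dx = 0 for j ≠ l, so only diagonal terms survive in ∫|Ψ|² and ∫Ψ·Ψ″; ∫Ψ·Ψ′ dx = [Ψ²/2] between the walls = 0.
State is unnormalized: ∫|Ψ|² dx = 2.1730, and ∫Ψ*·(−ħ²/2m · Ψ'') dx = 12.977, so ⟨T⟩ = 12.977 / 2.1730.
⟨T⟩ = 5.9721.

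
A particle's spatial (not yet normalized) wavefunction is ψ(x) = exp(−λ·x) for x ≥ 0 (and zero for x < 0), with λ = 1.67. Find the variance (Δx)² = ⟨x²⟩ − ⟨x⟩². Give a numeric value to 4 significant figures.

0.08964

Compute ⟨x⟩ and ⟨x²⟩ separately, then (Δx)² = ⟨x²⟩ − ⟨x⟩².
Every integrand reduces to terms xʲ·e^(−2λx) on [0, ∞); use ∫₀^∞ xʲ·e^(−2λx) dx = j!/(2λ)^(j+1).
Normalization: ∫|ψ|² dx = 0.29940.
⟨x⟩ = 0.29940 and ⟨x²⟩ = 0.17928.
(Δx)² = 0.17928 − (0.29940)² = 0.089641.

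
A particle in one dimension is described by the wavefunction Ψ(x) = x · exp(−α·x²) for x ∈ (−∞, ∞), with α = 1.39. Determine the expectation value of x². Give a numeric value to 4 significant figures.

0.5396

⟨x²⟩ = ∫ x²·|Ψ|² dx / ∫|Ψ|² dx (integrals over the domain).
Expand each integrand as polynomial × e^(−2αx²) and use ∫x^(2j)·e^(−2αx²) dx = (2j−1)!!/(4α)^j · √(π/(2α)), odd powers → 0; here √(π/(2α)) = 1.0630.
State is unnormalized: ∫|Ψ|² dx = 0.19120, and ∫Ψ*·x²·Ψ dx = 0.10316, so ⟨x²⟩ = 0.10316 / 0.19120.
⟨x²⟩ = 0.53957.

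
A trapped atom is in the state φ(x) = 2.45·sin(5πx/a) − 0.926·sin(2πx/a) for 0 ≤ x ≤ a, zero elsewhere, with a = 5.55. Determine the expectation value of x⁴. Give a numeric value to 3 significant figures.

⟨x⁴⟩ = ∫ x⁴·|φ|² dx / ∫|φ|² dx (integrals over the domain).
On 0 ≤ x ≤ a (j ≠ l): ∫sin²(jπx/a) dx = a/2, ∫sin(jπx/a)·sin(lπx/a) dx = 0; diagonal moments ∫x·sin²(jπx/a) dx = a²/4, ∫x²·sin²(jπx/a) dx = a³·(1/6 − 1/(4j²π²)); cross terms ∫x·sin(jπx/a)·sin(lπx/a) dx = 0 for j + l even and −4jla²/(π²(j² − l²)²) for j + l odd, ∫x²·sin(jπx/a)·sin(lπx/a) dx = (−1)^(j+l)·4jla³/(π²(j² − l²)²); higher powers the same way via product-to-sum and parts.
State is unnormalized: ∫|φ|² dx = 19.036, and ∫φ*·x⁴·φ dx = 3897.7, so ⟨x⁴⟩ = 3897.7 / 19.036.
⟨x⁴⟩ = 204.75.

205.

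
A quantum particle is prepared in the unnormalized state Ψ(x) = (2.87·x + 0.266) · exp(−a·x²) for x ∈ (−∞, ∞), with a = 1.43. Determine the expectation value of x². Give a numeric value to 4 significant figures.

⟨x²⟩ = ∫ x²·|Ψ|² dx / ∫|Ψ|² dx (integrals over the domain).
Expand each integrand as polynomial × e^(−2ax²) and use ∫x^(2j)·e^(−2ax²) dx = (2j−1)!!/(4a)^j · √(π/(2a)), odd powers → 0; here √(π/(2a)) = 1.0481.
State is unnormalized: ∫|Ψ|² dx = 1.5834, and ∫Ψ*·x²·Ψ dx = 0.80453, so ⟨x²⟩ = 0.80453 / 1.5834.
⟨x²⟩ = 0.50810.

0.5081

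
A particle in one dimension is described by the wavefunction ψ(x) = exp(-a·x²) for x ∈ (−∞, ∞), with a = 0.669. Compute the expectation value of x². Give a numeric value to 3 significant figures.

⟨x²⟩ = ∫ x²·|ψ|² dx / ∫|ψ|² dx (integrals over the domain).
Gaussian moments: ∫x^(2j)·e^(−2ax²) dx = (2j−1)!!/(4a)^j · √(π/(2a)), odd powers integrate to 0; here √(π/(2a)) = 1.5323.
State is unnormalized: ∫|ψ|² dx = 1.5323, and ∫ψ*·x²·ψ dx = 0.57261, so ⟨x²⟩ = 0.57261 / 1.5323.
⟨x²⟩ = 0.37369.

0.374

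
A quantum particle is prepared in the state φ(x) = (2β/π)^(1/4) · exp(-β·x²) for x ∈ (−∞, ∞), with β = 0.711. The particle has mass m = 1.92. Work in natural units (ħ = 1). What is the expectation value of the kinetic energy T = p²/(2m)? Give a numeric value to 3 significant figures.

0.185

T = −(ħ²/2m) d²/dx², so ⟨T⟩ = −(ħ²/2m) ∫ φ*·φ'' dx; with m = 1.92.
Gaussian moments: ∫x^(2j)·e^(−2βx²) dx = (2j−1)!!/(4β)^j · √(π/(2β)), odd powers integrate to 0; here √(π/(2β)) = 1.4864. Derivatives: d/dx e^(−βx²) = −2βx·e^(−βx²), d²/dx² e^(−βx²) = (4β²x² − 2β)·e^(−βx²).
⟨T⟩ = 0.18516.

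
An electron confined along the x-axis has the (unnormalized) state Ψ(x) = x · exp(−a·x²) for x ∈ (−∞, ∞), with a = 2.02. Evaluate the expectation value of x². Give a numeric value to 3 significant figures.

⟨x²⟩ = ∫ x²·|Ψ|² dx / ∫|Ψ|² dx (integrals over the domain).
Expand each integrand as polynomial × e^(−2ax²) and use ∫x^(2j)·e^(−2ax²) dx = (2j−1)!!/(4a)^j · √(π/(2a)), odd powers → 0; here √(π/(2a)) = 0.88183.
State is unnormalized: ∫|Ψ|² dx = 0.10914, and ∫Ψ*·x²·Ψ dx = 0.040521, so ⟨x²⟩ = 0.040521 / 0.10914.
⟨x²⟩ = 0.37129.

0.371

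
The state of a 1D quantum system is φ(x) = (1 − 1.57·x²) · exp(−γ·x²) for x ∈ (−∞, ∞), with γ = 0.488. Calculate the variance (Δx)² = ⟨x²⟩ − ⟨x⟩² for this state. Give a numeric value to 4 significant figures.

2.260

Compute ⟨x⟩ and ⟨x²⟩ separately, then (Δx)² = ⟨x²⟩ − ⟨x⟩².
Expand each integrand as polynomial × e^(−2γx²) and use ∫x^(2j)·e^(−2γx²) dx = (2j−1)!!/(4γ)^j · √(π/(2γ)), odd powers → 0; here √(π/(2γ)) = 1.7941.
Normalization: ∫|φ|² dx = 2.3899.
⟨x⟩ = 0.0000 and ⟨x²⟩ = 2.2604.
(Δx)² = 2.2604 − (0.0000)² = 2.2604.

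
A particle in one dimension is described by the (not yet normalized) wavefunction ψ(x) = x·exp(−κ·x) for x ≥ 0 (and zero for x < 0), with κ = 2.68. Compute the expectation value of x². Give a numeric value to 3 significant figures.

⟨x²⟩ = ∫ x²·|ψ|² dx / ∫|ψ|² dx (integrals over the domain).
Every integrand reduces to terms xʲ·e^(−2κx) on [0, ∞); use ∫₀^∞ xʲ·e^(−2κx) dx = j!/(2κ)^(j+1).
State is unnormalized: ∫|ψ|² dx = 0.012988, and ∫ψ*·x²·ψ dx = 0.0054248, so ⟨x²⟩ = 0.0054248 / 0.012988.
⟨x²⟩ = 0.41769.

0.418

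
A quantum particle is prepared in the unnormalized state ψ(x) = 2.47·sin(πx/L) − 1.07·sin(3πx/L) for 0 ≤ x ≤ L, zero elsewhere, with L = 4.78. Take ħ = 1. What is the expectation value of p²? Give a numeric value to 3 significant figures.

0.978

p² ψ = −ħ² d²ψ/dx²; ⟨p²⟩ = −ħ² ∫ ψ*·ψ'' dx / ∫|ψ|² dx.
d²/dx² sin(jπx/L) = −(jπ/L)²·sin(jπx/L); on 0 ≤ x ≤ L, ∫sin²(jπx/L) dx = L/2 and ∫sin(jπx/L)·sin(lπx/L) dx = 0 for j ≠ l, so only diagonal terms survive in ∫|ψ|² and ∫ψ·ψ″; ∫ψ·ψ′ dx = [ψ²/2] between the walls = 0.
State is unnormalized: ∫|ψ|² dx = 17.317, and ∫ψ*·(−ħ² ψ'') dx = 16.936, so ⟨p²⟩ = 16.936 / 17.317.
⟨p²⟩ = 0.97799.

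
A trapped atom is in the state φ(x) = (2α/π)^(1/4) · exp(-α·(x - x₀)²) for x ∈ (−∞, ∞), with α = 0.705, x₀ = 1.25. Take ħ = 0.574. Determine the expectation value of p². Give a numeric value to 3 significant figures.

p² φ = −ħ² d²φ/dx²; ⟨p²⟩ = −ħ² ∫ φ*·φ'' dx.
Gaussian moments (u = x − x₀): ∫u^(2j)·e^(−2αu²) du = (2j−1)!!/(4α)^j · √(π/(2α)), odd powers integrate to 0; here √(π/(2α)) = 1.4927. Derivatives: d/dx e^(−αu²) = −2αu·e^(−αu²), d²/dx² e^(−αu²) = (4α²u² − 2α)·e^(−αu²).
⟨p²⟩ = 0.23228.

0.232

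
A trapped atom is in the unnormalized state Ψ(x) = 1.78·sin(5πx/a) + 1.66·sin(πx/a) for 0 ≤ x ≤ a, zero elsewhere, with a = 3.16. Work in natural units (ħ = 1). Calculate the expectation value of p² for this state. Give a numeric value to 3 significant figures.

p² Ψ = −ħ² d²Ψ/dx²; ⟨p²⟩ = −ħ² ∫ Ψ*·Ψ'' dx / ∫|Ψ|² dx.
d²/dx² sin(jπx/a) = −(jπ/a)²·sin(jπx/a); on 0 ≤ x ≤ a, ∫sin²(jπx/a) dx = a/2 and ∫sin(jπx/a)·sin(lπx/a) dx = 0 for j ≠ l, so only diagonal terms survive in ∫|Ψ|² and ∫Ψ·Ψ″; ∫Ψ·Ψ′ dx = [Ψ²/2] between the walls = 0.
State is unnormalized: ∫|Ψ|² dx = 9.3599, and ∫Ψ*·(−ħ² Ψ'') dx = 128.00, so ⟨p²⟩ = 128.00 / 9.3599.
⟨p²⟩ = 13.675.

13.7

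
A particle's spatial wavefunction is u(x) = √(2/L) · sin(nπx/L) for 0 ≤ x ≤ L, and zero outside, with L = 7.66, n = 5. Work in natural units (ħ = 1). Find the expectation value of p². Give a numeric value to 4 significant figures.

p² u = −ħ² d²u/dx²; ⟨p²⟩ = −ħ² ∫ u*·u'' dx.
d/dx sin(nπx/L) = (nπ/L)·cos(nπx/L) and d²/dx² sin(nπx/L) = −(nπ/L)²·sin(nπx/L); on 0 ≤ x ≤ L, ∫sin²(nπx/L) dx = L/2 and ∫sin(nπx/L)·cos(nπx/L) dx = 0.
⟨p²⟩ = 4.2052.

4.205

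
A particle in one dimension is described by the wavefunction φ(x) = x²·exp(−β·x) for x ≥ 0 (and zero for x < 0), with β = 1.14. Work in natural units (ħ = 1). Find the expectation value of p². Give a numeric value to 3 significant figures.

0.433

p² φ = −ħ² d²φ/dx²; ⟨p²⟩ = −ħ² ∫ φ*·φ'' dx / ∫|φ|² dx.
Differentiate x²·exp(−β·x) with the product rule; every integrand then reduces to terms xʲ·e^(−2βx) on [0, ∞), with ∫₀^∞ xʲ·e^(−2βx) dx = j!/(2β)^(j+1).
State is unnormalized: ∫|φ|² dx = 0.38953, and ∫φ*·(−ħ² φ'') dx = 0.16874, so ⟨p²⟩ = 0.16874 / 0.38953.
⟨p²⟩ = 0.43320.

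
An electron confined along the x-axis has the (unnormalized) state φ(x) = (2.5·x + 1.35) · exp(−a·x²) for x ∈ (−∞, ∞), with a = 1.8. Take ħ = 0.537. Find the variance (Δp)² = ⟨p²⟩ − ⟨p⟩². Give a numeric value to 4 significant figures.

0.8540

Compute ⟨p⟩ and ⟨p²⟩ separately; (Δp)² = ⟨p²⟩ − ⟨p⟩².
Expand each integrand as polynomial × e^(−2ax²) and use ∫x^(2j)·e^(−2ax²) dx = (2j−1)!!/(4a)^j · √(π/(2a)), odd powers → 0; here √(π/(2a)) = 0.93417. Differentiate with the product rule, d/dx e^(−ax²) = −2ax·e^(−ax²).
Normalization: ∫|φ|² dx = 2.5134.
⟨p⟩ = 0.0000 and ⟨p²⟩ = 0.85400.
(Δp)² = 0.85400 − (0.0000)² = 0.85400.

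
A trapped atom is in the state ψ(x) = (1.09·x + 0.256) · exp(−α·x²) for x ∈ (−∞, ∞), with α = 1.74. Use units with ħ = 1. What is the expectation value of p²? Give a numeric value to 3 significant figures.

4.25

p² ψ = −ħ² d²ψ/dx²; ⟨p²⟩ = −ħ² ∫ ψ*·ψ'' dx / ∫|ψ|² dx.
Expand each integrand as polynomial × e^(−2αx²) and use ∫x^(2j)·e^(−2αx²) dx = (2j−1)!!/(4α)^j · √(π/(2α)), odd powers → 0; here √(π/(2α)) = 0.95013. Differentiate with the product rule, d/dx e^(−αx²) = −2αx·e^(−αx²).
State is unnormalized: ∫|ψ|² dx = 0.22446, and ∫ψ*·(−ħ² ψ'') dx = 0.95499, so ⟨p²⟩ = 0.95499 / 0.22446.
⟨p²⟩ = 4.2546.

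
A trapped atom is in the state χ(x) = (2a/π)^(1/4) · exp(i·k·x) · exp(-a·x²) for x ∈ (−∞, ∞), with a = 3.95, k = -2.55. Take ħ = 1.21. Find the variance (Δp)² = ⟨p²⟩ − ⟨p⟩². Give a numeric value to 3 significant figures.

Compute ⟨p⟩ and ⟨p²⟩ separately; (Δp)² = ⟨p²⟩ − ⟨p⟩².
Gaussian moments: ∫x^(2j)·e^(−2ax²) dx = (2j−1)!!/(4a)^j · √(π/(2a)), odd powers integrate to 0; here √(π/(2a)) = 0.63061. Derivatives: χ′ = (ik − 2ax)·χ, χ″ = ((ik − 2ax)² − 2a)·χ; the odd-in-x pieces drop out.
⟨p⟩ = -3.0855 and ⟨p²⟩ = 15.304.
(Δp)² = 15.304 − (-3.0855)² = 5.7832.

5.78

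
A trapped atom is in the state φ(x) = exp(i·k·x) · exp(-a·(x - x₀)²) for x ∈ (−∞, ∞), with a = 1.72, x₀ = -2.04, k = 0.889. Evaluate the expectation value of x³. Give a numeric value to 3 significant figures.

⟨x³⟩ = ∫ x³·|φ|² dx / ∫|φ|² dx (integrals over the domain).
Gaussian moments (u = x − x₀): ∫u^(2j)·e^(−2au²) du = (2j−1)!!/(4a)^j · √(π/(2a)), odd powers integrate to 0; here √(π/(2a)) = 0.95564.
State is unnormalized: ∫|φ|² dx = 0.95564, and ∫φ*·x³·φ dx = -8.9632, so ⟨x³⟩ = -8.9632 / 0.95564.
⟨x³⟩ = -9.3792.

-9.38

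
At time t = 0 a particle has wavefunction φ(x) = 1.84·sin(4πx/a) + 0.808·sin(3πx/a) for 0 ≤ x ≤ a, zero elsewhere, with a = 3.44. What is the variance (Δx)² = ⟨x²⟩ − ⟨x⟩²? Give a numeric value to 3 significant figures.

0.691

Compute ⟨x⟩ and ⟨x²⟩ separately, then (Δx)² = ⟨x²⟩ − ⟨x⟩².
On 0 ≤ x ≤ a (j ≠ l): ∫sin²(jπx/a) dx = a/2, ∫sin(jπx/a)·sin(lπx/a) dx = 0; diagonal moments ∫x·sin²(jπx/a) dx = a²/4, ∫x²·sin²(jπx/a) dx = a³·(1/6 − 1/(4j²π²)); cross terms ∫x·sin(jπx/a)·sin(lπx/a) dx = 0 for j + l even and −4jla²/(π²(j² − l²)²) for j + l odd, ∫x²·sin(jπx/a)·sin(lπx/a) dx = (−1)^(j+l)·4jla³/(π²(j² − l²)²); higher powers the same way via product-to-sum and parts.
Normalization: ∫|φ|² dx = 6.9462.
⟨x⟩ = 1.2172 and ⟨x²⟩ = 2.1728.
(Δx)² = 2.1728 − (1.2172)² = 0.69117.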